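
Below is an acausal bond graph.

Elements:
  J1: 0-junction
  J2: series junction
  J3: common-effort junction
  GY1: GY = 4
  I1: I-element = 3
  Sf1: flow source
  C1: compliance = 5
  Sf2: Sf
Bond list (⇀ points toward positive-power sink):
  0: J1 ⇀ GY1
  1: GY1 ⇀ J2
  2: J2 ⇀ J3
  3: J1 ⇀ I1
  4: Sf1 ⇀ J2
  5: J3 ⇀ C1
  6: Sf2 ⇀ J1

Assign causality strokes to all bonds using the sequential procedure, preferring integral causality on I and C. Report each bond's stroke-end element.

b0 stroke→J1
b1 stroke→J2
b2 stroke→J2
b3 stroke→I1
b4 stroke→Sf1
b5 stroke→J3
b6 stroke→Sf2

b4 stroke→Sf1  (Sf1: flow source, stroke at near end)
b6 stroke→Sf2  (Sf2 (Sf) sets flow on bond)
b1 stroke→J2  (common-f at J2 fixed by 4)
b2 stroke→J2  (1-jn J2 has f-setter on 4)
b5 stroke→J3  (closing 0-jn rule on J3)
b0 stroke→J1  (GY1: gyrator matches bond 1)
b3 stroke→I1  (J1: bond 0 brought effort, rest push out)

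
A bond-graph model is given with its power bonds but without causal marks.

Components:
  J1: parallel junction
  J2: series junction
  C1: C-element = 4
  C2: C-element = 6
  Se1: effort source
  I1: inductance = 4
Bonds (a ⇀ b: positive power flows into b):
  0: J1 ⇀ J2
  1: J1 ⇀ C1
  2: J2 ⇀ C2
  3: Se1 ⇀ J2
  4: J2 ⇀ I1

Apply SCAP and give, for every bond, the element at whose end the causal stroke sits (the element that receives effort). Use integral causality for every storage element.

β0 stroke at J2
β1 stroke at J1
β2 stroke at J2
β3 stroke at J2
β4 stroke at I1

β3 →J2  (Se1 (Se) sets effort on bond)
β1 →J1  (C1: C, integral causality)
β0 →J2  (J1: bond 1 brought effort, rest push out)
β2 →J2  (C2: C, integral causality)
β4 →I1  (J2: last free bond brings flow in)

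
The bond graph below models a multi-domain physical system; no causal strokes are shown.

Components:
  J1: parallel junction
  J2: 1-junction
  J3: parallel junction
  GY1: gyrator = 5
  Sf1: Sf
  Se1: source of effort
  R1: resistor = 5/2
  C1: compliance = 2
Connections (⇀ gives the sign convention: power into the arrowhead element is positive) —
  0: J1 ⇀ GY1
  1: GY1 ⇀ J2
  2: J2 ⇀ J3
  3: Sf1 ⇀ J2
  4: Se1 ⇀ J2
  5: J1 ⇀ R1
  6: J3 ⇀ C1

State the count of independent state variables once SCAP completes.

b3 stroke at Sf1  (Sf1 fixes flow; stroke at Sf1)
b4 stroke at J2  (Se1: effort source, stroke at far end)
b1 stroke at J2  (common-f at J2 fixed by 3)
b2 stroke at J2  (J2 flow already set via bond 3)
b6 stroke at J3  (J3 needs exactly one e-in)
b0 stroke at J1  (through GY1, causality inverts; strokes same side of GY1)
b5 stroke at R1  (common-e at J1 fixed by 0)

1  (C1 all integral)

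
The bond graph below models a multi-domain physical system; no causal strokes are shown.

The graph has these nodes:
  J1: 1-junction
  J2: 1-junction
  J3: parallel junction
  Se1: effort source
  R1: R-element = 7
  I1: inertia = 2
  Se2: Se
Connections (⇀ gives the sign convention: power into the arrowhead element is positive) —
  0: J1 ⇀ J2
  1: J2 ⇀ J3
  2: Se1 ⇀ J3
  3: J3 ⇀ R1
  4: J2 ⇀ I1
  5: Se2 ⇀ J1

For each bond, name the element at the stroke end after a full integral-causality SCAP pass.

b0 →J2
b1 →J2
b2 →J3
b3 →R1
b4 →I1
b5 →J1

β2 stroke at J3  (source Se1 imposes e)
β5 stroke at J1  (Se2 (Se) sets effort on bond)
β0 stroke at J2  (J1 needs exactly one f-in)
β1 stroke at J2  (common-e at J3 fixed by 2)
β3 stroke at R1  (J3: bond 2 brought effort, rest push out)
β4 stroke at I1  (closing 1-jn rule on J2)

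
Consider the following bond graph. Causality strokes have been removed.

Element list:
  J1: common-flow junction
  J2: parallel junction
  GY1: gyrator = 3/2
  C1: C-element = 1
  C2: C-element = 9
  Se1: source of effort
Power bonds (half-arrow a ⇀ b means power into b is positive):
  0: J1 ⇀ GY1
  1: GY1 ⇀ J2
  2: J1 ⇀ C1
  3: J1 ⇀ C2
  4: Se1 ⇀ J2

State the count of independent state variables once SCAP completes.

b4 stroke at J2  (Se1 fixes effort; stroke away)
b1 stroke at GY1  (J2: bond 4 brought effort, rest push out)
b0 stroke at GY1  (GY1 both-in/both-out from 1)
b2 stroke at J1  (J1 flow already set via bond 0)
b3 stroke at J1  (J1: bond 0 brought flow, rest push out)

2  (C1, C2 all integral)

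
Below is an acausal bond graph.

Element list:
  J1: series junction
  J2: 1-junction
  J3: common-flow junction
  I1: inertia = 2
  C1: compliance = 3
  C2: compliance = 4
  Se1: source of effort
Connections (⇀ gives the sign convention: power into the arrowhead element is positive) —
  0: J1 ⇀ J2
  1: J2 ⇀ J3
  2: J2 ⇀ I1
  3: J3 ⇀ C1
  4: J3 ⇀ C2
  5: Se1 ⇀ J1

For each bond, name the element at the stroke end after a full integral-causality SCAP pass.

#5 |J1  (Se1 fixes effort; stroke away)
#0 |J2  (J1 needs exactly one f-in)
#2 |I1  (I1 outputs flow p/I1)
#1 |J2  (1-jn J2 has f-setter on 2)
#3 |J3  (1-jn J3 has f-setter on 1)
#4 |J3  (J3 flow already set via bond 1)

#0 |J2
#1 |J2
#2 |I1
#3 |J3
#4 |J3
#5 |J1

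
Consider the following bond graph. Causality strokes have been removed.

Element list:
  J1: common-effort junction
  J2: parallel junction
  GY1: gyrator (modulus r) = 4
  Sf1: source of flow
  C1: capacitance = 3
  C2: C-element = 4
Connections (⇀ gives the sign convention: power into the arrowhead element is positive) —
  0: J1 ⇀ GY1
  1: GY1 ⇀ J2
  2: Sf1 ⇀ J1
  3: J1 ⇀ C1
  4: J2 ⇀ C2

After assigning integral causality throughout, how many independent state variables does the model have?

2  (C1, C2 all integral)

bond 2 stroke at Sf1  (Sf1 fixes flow; stroke at Sf1)
bond 3 stroke at J1  (prefer integral on C1)
bond 0 stroke at GY1  (J1: bond 3 brought effort, rest push out)
bond 1 stroke at GY1  (GY GY1: same side as bond 0)
bond 4 stroke at J2  (J2: last free bond brings effort in)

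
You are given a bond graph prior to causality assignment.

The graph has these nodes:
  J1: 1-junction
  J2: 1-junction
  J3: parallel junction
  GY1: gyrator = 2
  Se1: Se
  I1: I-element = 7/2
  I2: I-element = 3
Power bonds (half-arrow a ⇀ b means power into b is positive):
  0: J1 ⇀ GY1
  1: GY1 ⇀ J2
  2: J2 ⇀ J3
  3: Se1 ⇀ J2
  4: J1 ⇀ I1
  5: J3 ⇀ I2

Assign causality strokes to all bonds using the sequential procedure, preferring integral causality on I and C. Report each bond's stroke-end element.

bond 3 stroke→J2  (Se1 (Se) sets effort on bond)
bond 4 stroke→I1  (I1 outputs flow p/I1)
bond 0 stroke→J1  (J1: bond 4 brought flow, rest push out)
bond 1 stroke→J2  (GY GY1: same side as bond 0)
bond 2 stroke→J3  (J2: last free bond brings flow in)
bond 5 stroke→I2  (J3 effort already set via bond 2)

#0 →J1
#1 →J2
#2 →J3
#3 →J2
#4 →I1
#5 →I2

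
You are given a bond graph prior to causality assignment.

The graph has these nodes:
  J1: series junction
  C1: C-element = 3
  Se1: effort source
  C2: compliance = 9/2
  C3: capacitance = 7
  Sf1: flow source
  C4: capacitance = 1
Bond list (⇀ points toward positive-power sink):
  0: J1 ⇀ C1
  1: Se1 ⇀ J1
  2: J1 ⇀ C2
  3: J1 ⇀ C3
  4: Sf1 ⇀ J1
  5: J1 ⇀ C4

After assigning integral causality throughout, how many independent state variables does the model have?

4  (C1, C2, C3, C4 all integral)

β1 stroke at J1  (Se1 (Se) sets effort on bond)
β4 stroke at Sf1  (Sf1 (Sf) sets flow on bond)
β0 stroke at J1  (1-jn J1 has f-setter on 4)
β2 stroke at J1  (common-f at J1 fixed by 4)
β3 stroke at J1  (1-jn J1 has f-setter on 4)
β5 stroke at J1  (J1: bond 4 brought flow, rest push out)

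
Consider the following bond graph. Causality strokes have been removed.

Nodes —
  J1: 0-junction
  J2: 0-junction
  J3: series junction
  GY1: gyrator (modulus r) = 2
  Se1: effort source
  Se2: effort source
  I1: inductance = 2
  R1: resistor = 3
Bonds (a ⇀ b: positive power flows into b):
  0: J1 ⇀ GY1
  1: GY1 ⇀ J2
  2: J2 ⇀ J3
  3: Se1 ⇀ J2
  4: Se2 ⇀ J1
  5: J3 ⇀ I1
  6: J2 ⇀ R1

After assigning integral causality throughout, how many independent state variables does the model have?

1  (I1 all integral)

#3 stroke→J2  (source Se1 imposes e)
#4 stroke→J1  (source Se2 imposes e)
#0 stroke→GY1  (J1: bond 4 brought effort, rest push out)
#1 stroke→GY1  (J2: bond 3 brought effort, rest push out)
#2 stroke→J3  (common-e at J2 fixed by 3)
#6 stroke→R1  (J2: bond 3 brought effort, rest push out)
#5 stroke→I1  (only one flow-in slot at J3)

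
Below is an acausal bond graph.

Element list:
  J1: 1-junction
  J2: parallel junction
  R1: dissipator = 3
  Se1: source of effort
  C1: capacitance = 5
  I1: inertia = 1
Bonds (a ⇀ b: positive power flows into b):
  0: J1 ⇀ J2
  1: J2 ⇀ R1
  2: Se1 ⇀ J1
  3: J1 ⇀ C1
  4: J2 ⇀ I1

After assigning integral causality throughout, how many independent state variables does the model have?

2  (C1, I1 all integral)

bond 2 →J1  (Se1 (Se) sets effort on bond)
bond 3 →J1  (C1 integral (e out))
bond 0 →J2  (only one flow-in slot at J1)
bond 1 →R1  (common-e at J2 fixed by 0)
bond 4 →I1  (J2: bond 0 brought effort, rest push out)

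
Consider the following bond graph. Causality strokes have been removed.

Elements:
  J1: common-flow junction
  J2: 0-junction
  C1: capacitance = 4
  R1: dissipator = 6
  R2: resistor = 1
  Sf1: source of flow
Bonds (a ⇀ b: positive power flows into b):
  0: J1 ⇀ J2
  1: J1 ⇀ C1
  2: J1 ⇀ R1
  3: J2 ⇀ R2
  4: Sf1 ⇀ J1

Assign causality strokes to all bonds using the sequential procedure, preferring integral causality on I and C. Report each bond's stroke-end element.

#0 stroke→J1
#1 stroke→J1
#2 stroke→J1
#3 stroke→J2
#4 stroke→Sf1

bond 4 stroke→Sf1  (Sf1 fixes flow; stroke at Sf1)
bond 0 stroke→J1  (J1 flow already set via bond 4)
bond 1 stroke→J1  (J1: bond 4 brought flow, rest push out)
bond 2 stroke→J1  (J1 flow already set via bond 4)
bond 3 stroke→J2  (J2: last free bond brings effort in)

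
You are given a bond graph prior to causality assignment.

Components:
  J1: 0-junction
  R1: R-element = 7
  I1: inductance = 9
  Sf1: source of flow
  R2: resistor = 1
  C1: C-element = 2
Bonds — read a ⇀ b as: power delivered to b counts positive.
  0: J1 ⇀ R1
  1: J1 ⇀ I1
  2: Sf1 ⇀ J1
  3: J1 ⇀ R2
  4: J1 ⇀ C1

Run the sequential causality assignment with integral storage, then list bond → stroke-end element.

b2 |Sf1  (Sf1 (Sf) sets flow on bond)
b1 |I1  (I1 integral (f out))
b4 |J1  (prefer integral on C1)
b0 |R1  (0-jn J1 has e-setter on 4)
b3 |R2  (common-e at J1 fixed by 4)

bond 0 |R1
bond 1 |I1
bond 2 |Sf1
bond 3 |R2
bond 4 |J1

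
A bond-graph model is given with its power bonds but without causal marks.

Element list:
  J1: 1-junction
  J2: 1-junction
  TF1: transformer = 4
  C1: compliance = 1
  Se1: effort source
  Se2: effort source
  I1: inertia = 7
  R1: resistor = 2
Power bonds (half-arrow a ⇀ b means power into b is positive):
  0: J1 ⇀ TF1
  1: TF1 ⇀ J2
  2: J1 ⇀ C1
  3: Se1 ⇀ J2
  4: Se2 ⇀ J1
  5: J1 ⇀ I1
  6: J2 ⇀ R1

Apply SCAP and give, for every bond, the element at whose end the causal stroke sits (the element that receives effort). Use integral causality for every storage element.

b0 |J1
b1 |TF1
b2 |J1
b3 |J2
b4 |J1
b5 |I1
b6 |J2

bond 3 stroke at J2  (Se1 (Se) sets effort on bond)
bond 4 stroke at J1  (Se2: effort source, stroke at far end)
bond 2 stroke at J1  (C1 integral (e out))
bond 5 stroke at I1  (I1 integral (f out))
bond 0 stroke at J1  (J1 flow already set via bond 5)
bond 1 stroke at TF1  (TF TF1: opposite of bond 0)
bond 6 stroke at J2  (1-jn J2 has f-setter on 1)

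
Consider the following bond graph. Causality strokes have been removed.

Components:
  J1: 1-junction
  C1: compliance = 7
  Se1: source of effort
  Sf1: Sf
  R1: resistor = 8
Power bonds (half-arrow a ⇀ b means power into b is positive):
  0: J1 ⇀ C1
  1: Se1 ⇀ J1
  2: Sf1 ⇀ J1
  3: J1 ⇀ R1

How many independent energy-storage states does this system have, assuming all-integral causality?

β1 →J1  (Se1: effort source, stroke at far end)
β2 →Sf1  (Sf1 fixes flow; stroke at Sf1)
β0 →J1  (common-f at J1 fixed by 2)
β3 →J1  (J1: bond 2 brought flow, rest push out)

1  (C1 all integral)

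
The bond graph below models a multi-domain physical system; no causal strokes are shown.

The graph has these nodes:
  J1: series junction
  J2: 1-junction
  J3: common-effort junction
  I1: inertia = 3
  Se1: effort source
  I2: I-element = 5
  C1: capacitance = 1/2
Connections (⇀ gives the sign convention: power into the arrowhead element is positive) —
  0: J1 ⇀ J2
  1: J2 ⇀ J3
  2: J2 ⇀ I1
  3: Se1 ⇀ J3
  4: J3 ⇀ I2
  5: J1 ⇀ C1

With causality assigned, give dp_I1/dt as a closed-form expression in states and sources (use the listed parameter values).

dp_I1/dt = -E_Se1 - 2*q_C1

bond 3 |J3  (Se1 fixes effort; stroke away)
bond 1 |J2  (0-jn J3 has e-setter on 3)
bond 4 |I2  (J3: bond 3 brought effort, rest push out)
bond 2 |I1  (I1 integral (f out))
bond 0 |J2  (1-jn J2 has f-setter on 2)
bond 5 |J1  (J1 flow already set via bond 0)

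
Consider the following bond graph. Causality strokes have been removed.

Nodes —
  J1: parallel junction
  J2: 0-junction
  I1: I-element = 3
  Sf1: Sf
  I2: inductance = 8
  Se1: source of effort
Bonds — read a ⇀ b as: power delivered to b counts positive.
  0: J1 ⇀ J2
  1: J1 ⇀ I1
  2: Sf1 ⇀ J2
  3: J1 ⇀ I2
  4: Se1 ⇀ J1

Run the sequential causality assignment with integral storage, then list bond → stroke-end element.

β2 stroke→Sf1  (Sf1 (Sf) sets flow on bond)
β4 stroke→J1  (Se1 fixes effort; stroke away)
β0 stroke→J2  (J1 effort already set via bond 4)
β1 stroke→I1  (common-e at J1 fixed by 4)
β3 stroke→I2  (J1: bond 4 brought effort, rest push out)

β0 |J2
β1 |I1
β2 |Sf1
β3 |I2
β4 |J1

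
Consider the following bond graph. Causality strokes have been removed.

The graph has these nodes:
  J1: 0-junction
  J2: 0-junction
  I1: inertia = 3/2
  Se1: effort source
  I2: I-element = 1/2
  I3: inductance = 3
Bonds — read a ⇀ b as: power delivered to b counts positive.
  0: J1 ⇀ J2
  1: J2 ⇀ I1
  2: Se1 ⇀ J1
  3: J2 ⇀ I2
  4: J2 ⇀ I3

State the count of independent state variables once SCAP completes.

3  (I1, I2, I3 all integral)

β2 stroke→J1  (source Se1 imposes e)
β0 stroke→J2  (J1 effort already set via bond 2)
β1 stroke→I1  (J2: bond 0 brought effort, rest push out)
β3 stroke→I2  (common-e at J2 fixed by 0)
β4 stroke→I3  (J2 effort already set via bond 0)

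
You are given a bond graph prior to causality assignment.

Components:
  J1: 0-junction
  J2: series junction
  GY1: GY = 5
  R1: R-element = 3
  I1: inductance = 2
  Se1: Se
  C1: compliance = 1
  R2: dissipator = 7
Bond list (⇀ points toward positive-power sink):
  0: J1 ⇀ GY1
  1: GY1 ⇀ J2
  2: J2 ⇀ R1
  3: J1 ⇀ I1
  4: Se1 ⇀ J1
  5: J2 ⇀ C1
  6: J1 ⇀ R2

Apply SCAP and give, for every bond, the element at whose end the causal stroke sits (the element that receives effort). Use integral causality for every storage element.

b0 stroke→GY1
b1 stroke→GY1
b2 stroke→J2
b3 stroke→I1
b4 stroke→J1
b5 stroke→J2
b6 stroke→R2

bond 4 →J1  (Se1 (Se) sets effort on bond)
bond 0 →GY1  (J1: bond 4 brought effort, rest push out)
bond 3 →I1  (common-e at J1 fixed by 4)
bond 6 →R2  (J1 effort already set via bond 4)
bond 1 →GY1  (through GY1, causality inverts; strokes same side of GY1)
bond 2 →J2  (1-jn J2 has f-setter on 1)
bond 5 →J2  (common-f at J2 fixed by 1)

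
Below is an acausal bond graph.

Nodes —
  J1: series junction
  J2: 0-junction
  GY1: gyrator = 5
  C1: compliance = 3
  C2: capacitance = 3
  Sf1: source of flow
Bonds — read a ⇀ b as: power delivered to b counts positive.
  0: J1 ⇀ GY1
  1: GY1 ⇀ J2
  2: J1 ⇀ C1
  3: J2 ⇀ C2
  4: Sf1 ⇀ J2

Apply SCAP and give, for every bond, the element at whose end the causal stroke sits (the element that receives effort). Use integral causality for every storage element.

b4 →Sf1  (Sf1: flow source, stroke at near end)
b2 →J1  (prefer integral on C1)
b0 →GY1  (only one flow-in slot at J1)
b1 →GY1  (GY1: gyrator matches bond 0)
b3 →J2  (J2 needs exactly one e-in)

#0 |GY1
#1 |GY1
#2 |J1
#3 |J2
#4 |Sf1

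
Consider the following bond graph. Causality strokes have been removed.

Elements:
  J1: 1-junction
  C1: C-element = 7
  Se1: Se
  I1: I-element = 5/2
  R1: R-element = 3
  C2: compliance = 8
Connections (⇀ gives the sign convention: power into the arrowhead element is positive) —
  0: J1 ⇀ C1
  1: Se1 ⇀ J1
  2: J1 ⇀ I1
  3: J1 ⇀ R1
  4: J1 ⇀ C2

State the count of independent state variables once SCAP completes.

b1 stroke at J1  (Se1: effort source, stroke at far end)
b0 stroke at J1  (C1 outputs effort q/C1)
b2 stroke at I1  (I1 outputs flow p/I1)
b3 stroke at J1  (1-jn J1 has f-setter on 2)
b4 stroke at J1  (J1 flow already set via bond 2)

3  (C1, C2, I1 all integral)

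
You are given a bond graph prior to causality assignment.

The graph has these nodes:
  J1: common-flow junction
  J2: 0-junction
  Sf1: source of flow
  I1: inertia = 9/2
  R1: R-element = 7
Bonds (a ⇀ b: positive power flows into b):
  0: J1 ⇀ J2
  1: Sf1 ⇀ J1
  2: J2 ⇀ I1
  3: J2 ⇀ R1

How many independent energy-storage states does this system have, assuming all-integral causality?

#1 →Sf1  (source Sf1 imposes f)
#0 →J1  (common-f at J1 fixed by 1)
#2 →I1  (prefer integral on I1)
#3 →J2  (only one effort-in slot at J2)

1  (I1 all integral)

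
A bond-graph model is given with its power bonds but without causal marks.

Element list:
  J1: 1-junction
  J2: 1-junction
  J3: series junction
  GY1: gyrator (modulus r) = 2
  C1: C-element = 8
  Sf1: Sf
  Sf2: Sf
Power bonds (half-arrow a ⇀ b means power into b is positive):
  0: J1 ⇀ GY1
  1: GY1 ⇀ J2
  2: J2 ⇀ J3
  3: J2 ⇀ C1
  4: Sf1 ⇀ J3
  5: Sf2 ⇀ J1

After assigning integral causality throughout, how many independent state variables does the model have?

β4 stroke at Sf1  (Sf1 (Sf) sets flow on bond)
β5 stroke at Sf2  (Sf2 (Sf) sets flow on bond)
β0 stroke at J1  (1-jn J1 has f-setter on 5)
β2 stroke at J3  (common-f at J3 fixed by 4)
β1 stroke at J2  (through GY1, causality inverts; strokes same side of GY1)
β3 stroke at J2  (common-f at J2 fixed by 2)

1  (C1 all integral)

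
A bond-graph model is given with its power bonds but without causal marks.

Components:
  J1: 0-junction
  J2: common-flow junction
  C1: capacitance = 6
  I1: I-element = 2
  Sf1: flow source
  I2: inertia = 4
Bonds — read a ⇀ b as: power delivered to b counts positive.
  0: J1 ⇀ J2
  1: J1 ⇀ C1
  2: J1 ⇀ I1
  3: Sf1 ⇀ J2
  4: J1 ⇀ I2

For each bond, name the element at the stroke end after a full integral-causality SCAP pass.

β3 →Sf1  (Sf1: flow source, stroke at near end)
β0 →J2  (common-f at J2 fixed by 3)
β1 →J1  (C1 integral (e out))
β2 →I1  (common-e at J1 fixed by 1)
β4 →I2  (common-e at J1 fixed by 1)

bond 0 |J2
bond 1 |J1
bond 2 |I1
bond 3 |Sf1
bond 4 |I2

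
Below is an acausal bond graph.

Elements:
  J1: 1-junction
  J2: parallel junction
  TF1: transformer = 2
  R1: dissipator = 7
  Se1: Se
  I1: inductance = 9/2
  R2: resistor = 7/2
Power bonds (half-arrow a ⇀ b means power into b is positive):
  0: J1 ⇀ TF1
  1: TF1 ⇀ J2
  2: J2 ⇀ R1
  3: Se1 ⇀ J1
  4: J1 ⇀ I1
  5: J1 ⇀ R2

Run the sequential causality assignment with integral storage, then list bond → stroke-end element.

bond 3 |J1  (Se1 (Se) sets effort on bond)
bond 4 |I1  (I1 integral (f out))
bond 0 |J1  (J1: bond 4 brought flow, rest push out)
bond 5 |J1  (common-f at J1 fixed by 4)
bond 1 |TF1  (TF1 one-in-one-out from 0)
bond 2 |J2  (closing 0-jn rule on J2)

β0 →J1
β1 →TF1
β2 →J2
β3 →J1
β4 →I1
β5 →J1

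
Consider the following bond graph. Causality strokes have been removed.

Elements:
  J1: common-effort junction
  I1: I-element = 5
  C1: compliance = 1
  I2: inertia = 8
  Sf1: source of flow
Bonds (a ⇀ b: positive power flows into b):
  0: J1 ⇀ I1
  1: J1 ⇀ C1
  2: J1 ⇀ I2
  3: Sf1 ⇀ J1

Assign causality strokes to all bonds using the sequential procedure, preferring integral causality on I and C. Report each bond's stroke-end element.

#3 →Sf1  (source Sf1 imposes f)
#0 →I1  (I1: I, integral causality)
#1 →J1  (prefer integral on C1)
#2 →I2  (common-e at J1 fixed by 1)

β0 stroke at I1
β1 stroke at J1
β2 stroke at I2
β3 stroke at Sf1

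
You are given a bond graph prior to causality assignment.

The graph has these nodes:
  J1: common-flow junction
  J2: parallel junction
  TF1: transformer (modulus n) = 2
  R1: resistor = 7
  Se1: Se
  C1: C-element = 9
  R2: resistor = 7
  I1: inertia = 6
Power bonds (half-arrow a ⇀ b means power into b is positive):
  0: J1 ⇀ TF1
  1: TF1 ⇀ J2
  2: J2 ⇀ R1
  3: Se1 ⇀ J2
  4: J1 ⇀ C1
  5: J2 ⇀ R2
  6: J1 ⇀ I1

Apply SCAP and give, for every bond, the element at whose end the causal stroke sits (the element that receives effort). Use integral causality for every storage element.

#0 →J1
#1 →TF1
#2 →R1
#3 →J2
#4 →J1
#5 →R2
#6 →I1

β3 stroke at J2  (Se1 fixes effort; stroke away)
β1 stroke at TF1  (common-e at J2 fixed by 3)
β2 stroke at R1  (J2: bond 3 brought effort, rest push out)
β5 stroke at R2  (J2: bond 3 brought effort, rest push out)
β0 stroke at J1  (TF TF1: opposite of bond 1)
β4 stroke at J1  (C1 integral (e out))
β6 stroke at I1  (only one flow-in slot at J1)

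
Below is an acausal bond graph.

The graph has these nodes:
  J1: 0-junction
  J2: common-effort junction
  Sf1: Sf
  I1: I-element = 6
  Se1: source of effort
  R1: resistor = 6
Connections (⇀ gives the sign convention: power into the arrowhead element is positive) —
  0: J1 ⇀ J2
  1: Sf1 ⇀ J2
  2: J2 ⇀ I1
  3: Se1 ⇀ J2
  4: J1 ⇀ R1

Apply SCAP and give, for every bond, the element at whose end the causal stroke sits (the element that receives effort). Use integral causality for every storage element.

#1 stroke→Sf1  (Sf1 fixes flow; stroke at Sf1)
#3 stroke→J2  (source Se1 imposes e)
#0 stroke→J1  (J2: bond 3 brought effort, rest push out)
#2 stroke→I1  (common-e at J2 fixed by 3)
#4 stroke→R1  (common-e at J1 fixed by 0)

bond 0 stroke at J1
bond 1 stroke at Sf1
bond 2 stroke at I1
bond 3 stroke at J2
bond 4 stroke at R1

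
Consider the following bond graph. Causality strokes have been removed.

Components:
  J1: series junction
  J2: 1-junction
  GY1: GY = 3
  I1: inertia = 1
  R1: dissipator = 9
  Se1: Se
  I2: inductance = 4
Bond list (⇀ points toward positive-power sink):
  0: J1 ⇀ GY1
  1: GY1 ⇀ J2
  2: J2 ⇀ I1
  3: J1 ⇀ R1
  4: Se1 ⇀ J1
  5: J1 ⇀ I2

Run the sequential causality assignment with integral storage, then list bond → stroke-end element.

β4 stroke at J1  (Se1 (Se) sets effort on bond)
β2 stroke at I1  (I1 outputs flow p/I1)
β1 stroke at J2  (common-f at J2 fixed by 2)
β0 stroke at J1  (GY1: gyrator matches bond 1)
β5 stroke at I2  (prefer integral on I2)
β3 stroke at J1  (J1: bond 5 brought flow, rest push out)

b0 →J1
b1 →J2
b2 →I1
b3 →J1
b4 →J1
b5 →I2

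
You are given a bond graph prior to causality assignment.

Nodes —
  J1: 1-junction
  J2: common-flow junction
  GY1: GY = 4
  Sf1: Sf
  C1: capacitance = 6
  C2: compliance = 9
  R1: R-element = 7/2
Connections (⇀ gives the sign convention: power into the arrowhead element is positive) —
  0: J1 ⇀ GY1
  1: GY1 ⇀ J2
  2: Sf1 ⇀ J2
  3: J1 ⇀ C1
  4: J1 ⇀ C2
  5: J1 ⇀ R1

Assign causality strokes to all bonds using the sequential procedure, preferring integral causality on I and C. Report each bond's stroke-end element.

β2 stroke at Sf1  (source Sf1 imposes f)
β1 stroke at J2  (J2 flow already set via bond 2)
β0 stroke at J1  (GY1: gyrator matches bond 1)
β3 stroke at J1  (C1 outputs effort q/C1)
β4 stroke at J1  (C2 outputs effort q/C2)
β5 stroke at R1  (closing 1-jn rule on J1)

#0 →J1
#1 →J2
#2 →Sf1
#3 →J1
#4 →J1
#5 →R1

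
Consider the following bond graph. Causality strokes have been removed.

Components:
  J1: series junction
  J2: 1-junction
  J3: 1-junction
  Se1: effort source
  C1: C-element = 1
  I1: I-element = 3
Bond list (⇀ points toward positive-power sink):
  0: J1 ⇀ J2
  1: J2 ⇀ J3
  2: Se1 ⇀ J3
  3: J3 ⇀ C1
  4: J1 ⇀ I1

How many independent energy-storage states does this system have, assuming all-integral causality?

β2 stroke→J3  (source Se1 imposes e)
β3 stroke→J3  (C1: C, integral causality)
β1 stroke→J2  (J3: last free bond brings flow in)
β0 stroke→J1  (only one flow-in slot at J2)
β4 stroke→I1  (only one flow-in slot at J1)

2  (C1, I1 all integral)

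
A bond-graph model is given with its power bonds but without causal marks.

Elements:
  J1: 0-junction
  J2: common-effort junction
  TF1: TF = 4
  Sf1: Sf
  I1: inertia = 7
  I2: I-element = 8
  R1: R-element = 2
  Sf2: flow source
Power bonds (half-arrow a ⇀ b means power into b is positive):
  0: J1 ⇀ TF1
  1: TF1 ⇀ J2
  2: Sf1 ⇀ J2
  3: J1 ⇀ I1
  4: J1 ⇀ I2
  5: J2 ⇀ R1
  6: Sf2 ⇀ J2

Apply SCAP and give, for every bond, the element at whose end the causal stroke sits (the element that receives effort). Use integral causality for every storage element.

β0 stroke at J1
β1 stroke at TF1
β2 stroke at Sf1
β3 stroke at I1
β4 stroke at I2
β5 stroke at J2
β6 stroke at Sf2

b2 stroke at Sf1  (Sf1: flow source, stroke at near end)
b6 stroke at Sf2  (Sf2: flow source, stroke at near end)
b3 stroke at I1  (I1 outputs flow p/I1)
b4 stroke at I2  (prefer integral on I2)
b0 stroke at J1  (J1 needs exactly one e-in)
b1 stroke at TF1  (TF1 one-in-one-out from 0)
b5 stroke at J2  (J2: last free bond brings effort in)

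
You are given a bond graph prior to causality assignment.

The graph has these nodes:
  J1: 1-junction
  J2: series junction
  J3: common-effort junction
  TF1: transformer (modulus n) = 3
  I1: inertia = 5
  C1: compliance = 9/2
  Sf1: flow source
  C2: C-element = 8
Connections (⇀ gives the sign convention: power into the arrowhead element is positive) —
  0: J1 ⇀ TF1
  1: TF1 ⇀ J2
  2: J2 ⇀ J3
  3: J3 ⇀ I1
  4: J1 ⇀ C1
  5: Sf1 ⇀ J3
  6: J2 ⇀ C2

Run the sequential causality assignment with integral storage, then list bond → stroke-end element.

bond 0 stroke at TF1
bond 1 stroke at J2
bond 2 stroke at J3
bond 3 stroke at I1
bond 4 stroke at J1
bond 5 stroke at Sf1
bond 6 stroke at J2

b5 →Sf1  (source Sf1 imposes f)
b3 →I1  (I1 integral (f out))
b2 →J3  (closing 0-jn rule on J3)
b1 →J2  (J2: bond 2 brought flow, rest push out)
b6 →J2  (common-f at J2 fixed by 2)
b0 →TF1  (TF1 one-in-one-out from 1)
b4 →J1  (common-f at J1 fixed by 0)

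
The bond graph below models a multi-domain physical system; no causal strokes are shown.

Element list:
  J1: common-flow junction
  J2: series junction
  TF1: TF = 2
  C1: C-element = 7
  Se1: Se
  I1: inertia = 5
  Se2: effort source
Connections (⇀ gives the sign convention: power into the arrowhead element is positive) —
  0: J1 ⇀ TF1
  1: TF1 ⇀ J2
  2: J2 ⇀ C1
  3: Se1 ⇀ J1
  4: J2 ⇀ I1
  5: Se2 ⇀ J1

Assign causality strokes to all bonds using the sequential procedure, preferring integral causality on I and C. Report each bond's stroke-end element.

b3 →J1  (Se1 fixes effort; stroke away)
b5 →J1  (source Se2 imposes e)
b0 →TF1  (closing 1-jn rule on J1)
b1 →J2  (TF TF1: opposite of bond 0)
b2 →J2  (C1 outputs effort q/C1)
b4 →I1  (only one flow-in slot at J2)

#0 →TF1
#1 →J2
#2 →J2
#3 →J1
#4 →I1
#5 →J1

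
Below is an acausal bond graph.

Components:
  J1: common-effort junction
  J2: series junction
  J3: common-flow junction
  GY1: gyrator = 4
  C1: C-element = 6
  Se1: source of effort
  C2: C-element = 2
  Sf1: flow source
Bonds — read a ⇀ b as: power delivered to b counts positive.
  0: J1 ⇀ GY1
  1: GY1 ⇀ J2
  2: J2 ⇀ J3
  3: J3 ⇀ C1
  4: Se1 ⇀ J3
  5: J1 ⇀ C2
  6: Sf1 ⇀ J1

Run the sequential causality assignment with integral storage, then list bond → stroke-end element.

bond 4 |J3  (Se1 (Se) sets effort on bond)
bond 6 |Sf1  (Sf1 (Sf) sets flow on bond)
bond 3 |J3  (prefer integral on C1)
bond 2 |J2  (J3: last free bond brings flow in)
bond 1 |GY1  (closing 1-jn rule on J2)
bond 0 |GY1  (through GY1, causality inverts; strokes same side of GY1)
bond 5 |J1  (closing 0-jn rule on J1)

#0 →GY1
#1 →GY1
#2 →J2
#3 →J3
#4 →J3
#5 →J1
#6 →Sf1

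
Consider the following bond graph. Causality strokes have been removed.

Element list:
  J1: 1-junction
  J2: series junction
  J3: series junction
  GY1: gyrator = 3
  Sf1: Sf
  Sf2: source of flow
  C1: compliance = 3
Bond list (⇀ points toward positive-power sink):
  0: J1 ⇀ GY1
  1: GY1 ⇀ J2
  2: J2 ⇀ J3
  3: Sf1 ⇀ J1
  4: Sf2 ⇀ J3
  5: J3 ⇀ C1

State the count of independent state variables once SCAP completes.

bond 3 |Sf1  (Sf1 fixes flow; stroke at Sf1)
bond 4 |Sf2  (Sf2: flow source, stroke at near end)
bond 0 |J1  (common-f at J1 fixed by 3)
bond 2 |J3  (J3: bond 4 brought flow, rest push out)
bond 5 |J3  (J3: bond 4 brought flow, rest push out)
bond 1 |J2  (GY1: gyrator matches bond 0)

1  (C1 all integral)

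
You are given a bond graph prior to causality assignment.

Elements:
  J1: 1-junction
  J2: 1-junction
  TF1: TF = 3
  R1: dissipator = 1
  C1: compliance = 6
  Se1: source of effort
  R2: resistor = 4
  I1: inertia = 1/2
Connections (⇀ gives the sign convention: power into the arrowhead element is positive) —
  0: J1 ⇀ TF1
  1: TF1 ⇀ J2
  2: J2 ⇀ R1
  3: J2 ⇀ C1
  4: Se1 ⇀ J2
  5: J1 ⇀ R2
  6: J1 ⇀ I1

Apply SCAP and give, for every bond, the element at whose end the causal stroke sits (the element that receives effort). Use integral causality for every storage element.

#4 →J2  (Se1: effort source, stroke at far end)
#3 →J2  (C1 integral (e out))
#6 →I1  (I1: I, integral causality)
#0 →J1  (J1 flow already set via bond 6)
#5 →J1  (common-f at J1 fixed by 6)
#1 →TF1  (TF1: transformer flips bond 0)
#2 →J2  (J2 flow already set via bond 1)

bond 0 stroke at J1
bond 1 stroke at TF1
bond 2 stroke at J2
bond 3 stroke at J2
bond 4 stroke at J2
bond 5 stroke at J1
bond 6 stroke at I1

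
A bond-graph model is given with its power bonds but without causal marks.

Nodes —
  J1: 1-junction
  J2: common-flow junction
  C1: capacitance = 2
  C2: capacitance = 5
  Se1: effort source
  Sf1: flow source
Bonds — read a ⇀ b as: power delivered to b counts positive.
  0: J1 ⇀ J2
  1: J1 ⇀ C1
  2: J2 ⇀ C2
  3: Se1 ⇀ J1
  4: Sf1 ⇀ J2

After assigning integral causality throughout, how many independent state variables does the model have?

2  (C1, C2 all integral)

β3 |J1  (Se1: effort source, stroke at far end)
β4 |Sf1  (source Sf1 imposes f)
β0 |J2  (J2 flow already set via bond 4)
β2 |J2  (J2 flow already set via bond 4)
β1 |J1  (J1 flow already set via bond 0)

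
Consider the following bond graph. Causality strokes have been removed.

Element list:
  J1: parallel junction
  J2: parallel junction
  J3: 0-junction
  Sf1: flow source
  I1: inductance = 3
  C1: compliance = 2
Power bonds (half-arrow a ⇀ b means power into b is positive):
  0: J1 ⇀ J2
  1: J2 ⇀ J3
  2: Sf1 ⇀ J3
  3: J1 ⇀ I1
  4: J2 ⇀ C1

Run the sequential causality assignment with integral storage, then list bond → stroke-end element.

β0 →J1
β1 →J3
β2 →Sf1
β3 →I1
β4 →J2

bond 2 →Sf1  (Sf1 fixes flow; stroke at Sf1)
bond 1 →J3  (J3: last free bond brings effort in)
bond 3 →I1  (I1: I, integral causality)
bond 0 →J1  (closing 0-jn rule on J1)
bond 4 →J2  (J2: last free bond brings effort in)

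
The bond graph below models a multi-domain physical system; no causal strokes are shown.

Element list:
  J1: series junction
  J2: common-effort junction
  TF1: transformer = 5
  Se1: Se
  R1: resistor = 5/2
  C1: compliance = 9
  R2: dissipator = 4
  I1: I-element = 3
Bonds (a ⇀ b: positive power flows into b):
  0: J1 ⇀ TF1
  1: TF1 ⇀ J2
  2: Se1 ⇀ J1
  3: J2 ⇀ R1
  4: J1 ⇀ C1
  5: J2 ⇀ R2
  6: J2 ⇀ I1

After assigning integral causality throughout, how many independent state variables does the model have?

#2 →J1  (Se1: effort source, stroke at far end)
#4 →J1  (prefer integral on C1)
#0 →TF1  (closing 1-jn rule on J1)
#1 →J2  (TF TF1: opposite of bond 0)
#3 →R1  (J2 effort already set via bond 1)
#5 →R2  (0-jn J2 has e-setter on 1)
#6 →I1  (J2: bond 1 brought effort, rest push out)

2  (C1, I1 all integral)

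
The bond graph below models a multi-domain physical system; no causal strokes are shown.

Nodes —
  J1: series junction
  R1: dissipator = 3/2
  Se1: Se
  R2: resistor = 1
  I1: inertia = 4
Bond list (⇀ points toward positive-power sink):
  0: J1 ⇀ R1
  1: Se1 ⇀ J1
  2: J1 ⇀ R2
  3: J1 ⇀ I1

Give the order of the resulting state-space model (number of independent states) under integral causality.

bond 1 |J1  (Se1 (Se) sets effort on bond)
bond 3 |I1  (I1 outputs flow p/I1)
bond 0 |J1  (1-jn J1 has f-setter on 3)
bond 2 |J1  (J1 flow already set via bond 3)

1  (I1 all integral)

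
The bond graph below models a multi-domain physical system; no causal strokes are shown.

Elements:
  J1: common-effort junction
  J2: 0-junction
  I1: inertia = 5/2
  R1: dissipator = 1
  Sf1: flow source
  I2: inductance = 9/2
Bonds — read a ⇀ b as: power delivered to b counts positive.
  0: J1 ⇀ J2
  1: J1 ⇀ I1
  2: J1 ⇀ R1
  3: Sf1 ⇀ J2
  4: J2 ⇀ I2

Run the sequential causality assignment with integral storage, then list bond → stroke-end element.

β3 stroke at Sf1  (source Sf1 imposes f)
β1 stroke at I1  (I1: I, integral causality)
β4 stroke at I2  (I2 integral (f out))
β0 stroke at J2  (J2 needs exactly one e-in)
β2 stroke at J1  (J1 needs exactly one e-in)

β0 →J2
β1 →I1
β2 →J1
β3 →Sf1
β4 →I2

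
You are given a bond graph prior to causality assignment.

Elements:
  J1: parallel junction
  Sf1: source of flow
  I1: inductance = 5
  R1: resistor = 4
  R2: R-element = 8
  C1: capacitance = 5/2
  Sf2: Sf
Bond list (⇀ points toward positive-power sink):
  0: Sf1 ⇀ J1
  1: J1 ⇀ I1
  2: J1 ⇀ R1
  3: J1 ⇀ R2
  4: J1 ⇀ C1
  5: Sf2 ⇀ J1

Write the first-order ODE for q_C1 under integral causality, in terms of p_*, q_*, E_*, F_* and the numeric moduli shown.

bond 0 stroke at Sf1  (Sf1: flow source, stroke at near end)
bond 5 stroke at Sf2  (Sf2 fixes flow; stroke at Sf2)
bond 1 stroke at I1  (prefer integral on I1)
bond 4 stroke at J1  (prefer integral on C1)
bond 2 stroke at R1  (J1: bond 4 brought effort, rest push out)
bond 3 stroke at R2  (J1 effort already set via bond 4)

dq_C1/dt = F_Sf1 + F_Sf2 - p_I1/5 - 3*q_C1/20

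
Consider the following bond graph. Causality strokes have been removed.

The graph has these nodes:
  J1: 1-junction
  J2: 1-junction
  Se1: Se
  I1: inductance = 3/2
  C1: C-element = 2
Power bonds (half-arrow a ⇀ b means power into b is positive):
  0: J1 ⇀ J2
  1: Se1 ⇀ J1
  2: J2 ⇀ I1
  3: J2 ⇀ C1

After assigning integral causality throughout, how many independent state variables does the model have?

β1 stroke→J1  (Se1 (Se) sets effort on bond)
β0 stroke→J2  (closing 1-jn rule on J1)
β2 stroke→I1  (I1: I, integral causality)
β3 stroke→J2  (1-jn J2 has f-setter on 2)

2  (C1, I1 all integral)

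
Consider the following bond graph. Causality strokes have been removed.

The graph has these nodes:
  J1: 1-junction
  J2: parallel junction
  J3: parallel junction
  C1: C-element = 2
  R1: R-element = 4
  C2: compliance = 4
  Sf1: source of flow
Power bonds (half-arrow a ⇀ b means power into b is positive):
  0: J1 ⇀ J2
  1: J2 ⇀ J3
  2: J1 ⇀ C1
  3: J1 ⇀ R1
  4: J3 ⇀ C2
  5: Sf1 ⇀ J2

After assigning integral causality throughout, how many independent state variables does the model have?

2  (C1, C2 all integral)

#5 →Sf1  (source Sf1 imposes f)
#2 →J1  (C1 integral (e out))
#4 →J3  (C2: C, integral causality)
#1 →J2  (J3: bond 4 brought effort, rest push out)
#0 →J1  (0-jn J2 has e-setter on 1)
#3 →R1  (only one flow-in slot at J1)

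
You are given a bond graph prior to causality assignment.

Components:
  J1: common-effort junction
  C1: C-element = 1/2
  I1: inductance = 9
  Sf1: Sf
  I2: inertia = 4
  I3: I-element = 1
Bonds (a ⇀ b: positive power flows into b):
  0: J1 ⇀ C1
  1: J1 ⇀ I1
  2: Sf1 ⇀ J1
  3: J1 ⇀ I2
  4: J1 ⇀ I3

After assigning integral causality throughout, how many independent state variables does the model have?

4  (C1, I1, I2, I3 all integral)

β2 stroke at Sf1  (Sf1: flow source, stroke at near end)
β0 stroke at J1  (C1: C, integral causality)
β1 stroke at I1  (J1 effort already set via bond 0)
β3 stroke at I2  (J1: bond 0 brought effort, rest push out)
β4 stroke at I3  (0-jn J1 has e-setter on 0)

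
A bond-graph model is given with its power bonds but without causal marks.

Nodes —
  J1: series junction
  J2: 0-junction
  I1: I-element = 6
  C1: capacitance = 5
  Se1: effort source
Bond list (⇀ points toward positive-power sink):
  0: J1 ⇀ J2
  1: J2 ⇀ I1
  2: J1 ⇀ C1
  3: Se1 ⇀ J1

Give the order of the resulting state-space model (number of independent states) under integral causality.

2  (C1, I1 all integral)

#3 |J1  (Se1 fixes effort; stroke away)
#1 |I1  (I1 outputs flow p/I1)
#0 |J2  (J2 needs exactly one e-in)
#2 |J1  (common-f at J1 fixed by 0)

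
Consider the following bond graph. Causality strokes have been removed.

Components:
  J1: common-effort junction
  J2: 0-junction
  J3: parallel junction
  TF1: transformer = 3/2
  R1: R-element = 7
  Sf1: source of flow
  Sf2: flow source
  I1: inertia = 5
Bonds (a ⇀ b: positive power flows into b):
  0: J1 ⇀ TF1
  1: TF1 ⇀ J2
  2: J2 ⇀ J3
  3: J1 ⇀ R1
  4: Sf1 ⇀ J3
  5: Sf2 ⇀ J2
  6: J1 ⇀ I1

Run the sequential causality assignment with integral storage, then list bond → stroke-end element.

b0 |TF1
b1 |J2
b2 |J3
b3 |J1
b4 |Sf1
b5 |Sf2
b6 |I1

b4 |Sf1  (Sf1 fixes flow; stroke at Sf1)
b5 |Sf2  (Sf2 (Sf) sets flow on bond)
b2 |J3  (only one effort-in slot at J3)
b1 |J2  (closing 0-jn rule on J2)
b0 |TF1  (through TF1, causality passes straight; one stroke at TF1)
b6 |I1  (I1 outputs flow p/I1)
b3 |J1  (J1: last free bond brings effort in)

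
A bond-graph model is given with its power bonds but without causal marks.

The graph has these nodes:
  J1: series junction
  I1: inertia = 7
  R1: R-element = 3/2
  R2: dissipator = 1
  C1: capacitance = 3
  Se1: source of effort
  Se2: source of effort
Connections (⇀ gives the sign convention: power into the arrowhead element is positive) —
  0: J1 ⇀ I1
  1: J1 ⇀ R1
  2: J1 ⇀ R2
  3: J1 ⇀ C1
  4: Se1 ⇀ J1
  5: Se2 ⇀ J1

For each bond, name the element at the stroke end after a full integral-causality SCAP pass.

b4 |J1  (Se1: effort source, stroke at far end)
b5 |J1  (Se2 fixes effort; stroke away)
b0 |I1  (I1: I, integral causality)
b1 |J1  (J1 flow already set via bond 0)
b2 |J1  (J1: bond 0 brought flow, rest push out)
b3 |J1  (common-f at J1 fixed by 0)

#0 stroke→I1
#1 stroke→J1
#2 stroke→J1
#3 stroke→J1
#4 stroke→J1
#5 stroke→J1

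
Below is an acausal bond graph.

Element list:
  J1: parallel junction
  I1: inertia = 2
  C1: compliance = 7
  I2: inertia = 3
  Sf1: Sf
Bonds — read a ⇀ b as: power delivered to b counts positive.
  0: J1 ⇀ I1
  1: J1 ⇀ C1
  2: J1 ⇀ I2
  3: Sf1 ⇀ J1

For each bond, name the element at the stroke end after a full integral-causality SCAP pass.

b3 stroke at Sf1  (source Sf1 imposes f)
b0 stroke at I1  (prefer integral on I1)
b1 stroke at J1  (C1: C, integral causality)
b2 stroke at I2  (0-jn J1 has e-setter on 1)

bond 0 |I1
bond 1 |J1
bond 2 |I2
bond 3 |Sf1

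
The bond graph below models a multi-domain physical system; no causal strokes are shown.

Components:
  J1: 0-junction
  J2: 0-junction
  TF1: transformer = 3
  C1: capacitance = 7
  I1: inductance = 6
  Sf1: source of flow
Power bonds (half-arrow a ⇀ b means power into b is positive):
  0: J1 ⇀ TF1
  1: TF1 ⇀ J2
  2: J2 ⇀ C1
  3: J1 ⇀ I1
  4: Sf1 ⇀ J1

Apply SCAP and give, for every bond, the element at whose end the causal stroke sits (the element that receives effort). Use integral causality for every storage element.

b0 stroke at J1
b1 stroke at TF1
b2 stroke at J2
b3 stroke at I1
b4 stroke at Sf1

bond 4 stroke at Sf1  (Sf1 (Sf) sets flow on bond)
bond 2 stroke at J2  (C1 integral (e out))
bond 1 stroke at TF1  (J2: bond 2 brought effort, rest push out)
bond 0 stroke at J1  (through TF1, causality passes straight; one stroke at TF1)
bond 3 stroke at I1  (common-e at J1 fixed by 0)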